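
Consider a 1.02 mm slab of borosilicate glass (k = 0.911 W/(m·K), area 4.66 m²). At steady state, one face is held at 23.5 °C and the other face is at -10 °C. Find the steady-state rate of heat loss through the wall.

Q = kA·ΔT/L = 0.911 × 4.66 × |23.5 °C − -10 °C| / 0.00102 = 1.39×10^5 W

Q = 139 kW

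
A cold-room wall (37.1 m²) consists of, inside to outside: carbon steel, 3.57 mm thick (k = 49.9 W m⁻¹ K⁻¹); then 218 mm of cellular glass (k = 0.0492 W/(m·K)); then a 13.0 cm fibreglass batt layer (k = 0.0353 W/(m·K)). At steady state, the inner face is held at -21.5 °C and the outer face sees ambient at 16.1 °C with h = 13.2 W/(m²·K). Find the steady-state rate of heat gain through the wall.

Q = 170 W

Resistance network (inner→outer):
  R_carbon steel = L/(kA) = 0.00357/(49.9·37.1) = 1.928×10^-6 K/W
  R_cellular glass = L/(kA) = 0.218/(0.0492·37.1) = 0.1194 K/W
  R_fibreglass batt = L/(kA) = 0.130/(0.0353·37.1) = 0.09926 K/W
  R_conv,out = 1/(hA) = 1/(13.2·37.1) = 0.002042 K/W
ΣR = 1.928×10^-6 + 0.1194 + 0.09926 + 0.002042 = 0.2207 K/W
Q = ΔT/ΣR = (-21.5 °C − 16.1 °C)/0.2207 = -170 W
(Negative Q ⇒ heat flows inward; heat gain = 170 W.)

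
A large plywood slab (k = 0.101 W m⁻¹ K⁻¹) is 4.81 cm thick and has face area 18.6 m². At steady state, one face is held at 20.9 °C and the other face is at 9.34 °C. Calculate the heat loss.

Q = kA·ΔT/L = 0.101 × 18.6 × |20.9 °C − 9.34 °C| / 0.0481 = 451 W

Q = 451 W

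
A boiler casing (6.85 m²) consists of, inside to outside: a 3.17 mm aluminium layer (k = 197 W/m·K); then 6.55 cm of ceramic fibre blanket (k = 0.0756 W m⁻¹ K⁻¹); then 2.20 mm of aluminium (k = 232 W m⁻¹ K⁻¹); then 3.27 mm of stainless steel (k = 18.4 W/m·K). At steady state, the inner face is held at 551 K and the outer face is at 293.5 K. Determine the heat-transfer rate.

Series thermal resistances, inner to outer:
  R_aluminium = L/(kA) = 0.00317/(197·6.85) = 2.349×10^-6 K/W
  R_ceramic fibre blanket = L/(kA) = 0.0655/(0.0756·6.85) = 0.1265 K/W
  R_aluminium = L/(kA) = 0.00220/(232·6.85) = 1.384×10^-6 K/W
  R_stainless steel = L/(kA) = 0.00327/(18.4·6.85) = 2.594×10^-5 K/W
ΣR = 2.349×10^-6 + 0.1265 + 1.384×10^-6 + 2.594×10^-5 = 0.1265 K/W
Q = ΔT/ΣR = (551 K − 293.5 K)/0.1265 = 2040 W

Q = 2040 W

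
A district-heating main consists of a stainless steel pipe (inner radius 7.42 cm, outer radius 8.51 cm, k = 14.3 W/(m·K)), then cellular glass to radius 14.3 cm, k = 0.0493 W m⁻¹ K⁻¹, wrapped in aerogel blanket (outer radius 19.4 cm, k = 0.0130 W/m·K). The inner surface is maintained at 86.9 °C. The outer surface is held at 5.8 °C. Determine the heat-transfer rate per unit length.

Q' = 15.0 W/m

Resistance network (inner→outer):
  R'_stainless steel = ln(0.0851/0.0742)/(2πk) = 0.1371/(2π·14.3) = 0.001525 m·K/W
  R'_cellular glass = ln(0.143/0.0851)/(2πk) = 0.5190/(2π·0.0493) = 1.676 m·K/W
  R'_aerogel blanket = ln(0.194/0.143)/(2πk) = 0.3050/(2π·0.0130) = 3.734 m·K/W
ΣR = 0.001525 + 1.676 + 3.734 = 5.412 m·K/W
Q' = ΔT/ΣR = (86.9 °C − 5.8 °C)/5.412 = 15.0 W/m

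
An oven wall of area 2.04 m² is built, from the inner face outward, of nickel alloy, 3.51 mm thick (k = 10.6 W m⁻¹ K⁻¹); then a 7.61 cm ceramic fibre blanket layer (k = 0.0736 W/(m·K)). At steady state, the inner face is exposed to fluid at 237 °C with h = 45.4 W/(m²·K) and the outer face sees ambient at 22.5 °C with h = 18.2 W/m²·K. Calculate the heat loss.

Series thermal resistances, inner to outer:
  R_conv,in = 1/(hA) = 1/(45.4·2.04) = 0.01080 K/W
  R_nickel alloy = L/(kA) = 0.00351/(10.6·2.04) = 1.623×10^-4 K/W
  R_ceramic fibre blanket = L/(kA) = 0.0761/(0.0736·2.04) = 0.5068 K/W
  R_conv,out = 1/(hA) = 1/(18.2·2.04) = 0.02693 K/W
ΣR = 0.01080 + 1.623×10^-4 + 0.5068 + 0.02693 = 0.5447 K/W
Q = ΔT/ΣR = (237 °C − 22.5 °C)/0.5447 = 394 W

Q = 394 W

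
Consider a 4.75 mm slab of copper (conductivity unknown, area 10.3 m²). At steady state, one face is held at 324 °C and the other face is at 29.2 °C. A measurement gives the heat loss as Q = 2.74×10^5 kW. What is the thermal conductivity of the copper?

ΣR = ΔT/Q = |324 − 29.2|/2.74×10^8 = 1.076×10^-6 K/W
L/(kA) = 1.076×10^-6 ⇒ k = 0.00475/(1.076×10^-6·10.3) = 429 W/m·K

k = 429 W/m·K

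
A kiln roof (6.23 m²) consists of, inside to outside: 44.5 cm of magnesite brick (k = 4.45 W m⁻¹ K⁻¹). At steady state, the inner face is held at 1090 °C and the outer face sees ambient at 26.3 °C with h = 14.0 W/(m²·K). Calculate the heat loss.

Series thermal resistances, inner to outer:
  R_magnesite brick = L/(kA) = 0.445/(4.45·6.23) = 0.01605 K/W
  R_conv,out = 1/(hA) = 1/(14.0·6.23) = 0.01147 K/W
ΣR = 0.01605 + 0.01147 = 0.02752 K/W
Q = ΔT/ΣR = (1090 °C − 26.3 °C)/0.02752 = 38700 W

Q = 38.7 kW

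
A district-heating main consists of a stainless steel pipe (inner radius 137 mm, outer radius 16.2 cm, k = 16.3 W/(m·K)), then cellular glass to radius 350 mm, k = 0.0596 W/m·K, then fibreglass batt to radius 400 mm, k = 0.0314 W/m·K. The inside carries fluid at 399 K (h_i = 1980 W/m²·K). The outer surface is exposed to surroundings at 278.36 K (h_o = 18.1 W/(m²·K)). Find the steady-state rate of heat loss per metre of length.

Series thermal resistances, inner to outer:
  R'_conv,in = 1/(2πr h) = 1/(2π·0.137·1980) = 5.867×10^-4 m·K/W
  R'_stainless steel = ln(0.162/0.137)/(2πk) = 0.1676/(2π·16.3) = 0.001637 m·K/W
  R'_cellular glass = ln(0.350/0.162)/(2πk) = 0.7703/(2π·0.0596) = 2.057 m·K/W
  R'_fibreglass batt = ln(0.400/0.350)/(2πk) = 0.1335/(2π·0.0314) = 0.6768 m·K/W
  R'_conv,out = 1/(2πr h) = 1/(2π·0.400·18.1) = 0.02198 m·K/W
ΣR = 5.867×10^-4 + 0.001637 + 2.057 + 0.6768 + 0.02198 = 2.758 m·K/W
Q' = ΔT/ΣR = (399 K − 278.36 K)/2.758 = 43.7 W/m

Q' = 43.7 W/m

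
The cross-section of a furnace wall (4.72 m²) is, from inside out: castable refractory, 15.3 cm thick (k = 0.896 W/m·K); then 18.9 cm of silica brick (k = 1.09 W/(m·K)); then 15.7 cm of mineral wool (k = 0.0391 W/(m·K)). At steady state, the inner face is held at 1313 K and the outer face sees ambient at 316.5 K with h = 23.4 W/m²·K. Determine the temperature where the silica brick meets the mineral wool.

Series thermal resistances, inner to outer:
  R_castable refractory = L/(kA) = 0.153/(0.896·4.72) = 0.03618 K/W
  R_silica brick = L/(kA) = 0.189/(1.09·4.72) = 0.03674 K/W
  R_mineral wool = L/(kA) = 0.157/(0.0391·4.72) = 0.8507 K/W
  R_conv,out = 1/(hA) = 1/(23.4·4.72) = 0.009054 K/W
ΣR = 0.03618 + 0.03674 + 0.8507 + 0.009054 = 0.9327 K/W
Q = ΔT/ΣR = (1313 K − 316.5 K)/0.9327 = 1068 W
From the inner boundary to the silica brick/mineral wool interface, ΣR_partial = 0.07292 K/W.
T_interface = T_in − Q·ΣR_partial = 1313 K − (1068)(0.07292) = 1235 K

T = 1235 K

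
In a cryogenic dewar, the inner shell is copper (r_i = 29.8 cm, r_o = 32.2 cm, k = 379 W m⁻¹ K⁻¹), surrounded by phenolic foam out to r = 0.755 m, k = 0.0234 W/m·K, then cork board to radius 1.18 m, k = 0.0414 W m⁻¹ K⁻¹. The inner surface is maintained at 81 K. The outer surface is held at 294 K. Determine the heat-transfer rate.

Series thermal resistances, inner to outer:
  R_copper = (1/0.298 − 1/0.322)/(4πk) = 0.2501/(4π·379) = 5.252×10^-5 K/W
  R_phenolic foam = (1/0.322 − 1/0.755)/(4πk) = 1.781/(4π·0.0234) = 6.057 K/W
  R_cork board = (1/0.755 − 1/1.18)/(4πk) = 0.4770/(4π·0.0414) = 0.9170 K/W
ΣR = 5.252×10^-5 + 6.057 + 0.9170 = 6.974 K/W
Q = ΔT/ΣR = (81 K − 294 K)/6.974 = -30.5 W
(Negative Q ⇒ heat flows inward; heat gain = 30.5 W.)

Q = 30.5 W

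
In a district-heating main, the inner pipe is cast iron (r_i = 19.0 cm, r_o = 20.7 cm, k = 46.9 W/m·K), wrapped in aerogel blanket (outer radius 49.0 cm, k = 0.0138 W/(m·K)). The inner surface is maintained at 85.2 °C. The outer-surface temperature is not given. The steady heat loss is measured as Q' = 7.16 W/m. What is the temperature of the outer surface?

Sum the resistances:
  R'_cast iron = ln(0.207/0.190)/(2πk) = 0.08569/(2π·46.9) = 2.908×10^-4 m·K/W
  R'_aerogel blanket = ln(0.490/0.207)/(2πk) = 0.8617/(2π·0.0138) = 9.938 m·K/W
ΣR = 9.938 m·K/W
ΔT = Q'·ΣR = 7.16 × 9.938 = 71.16 K
Heat flows outward, so T_out = T_in − ΔT = 85.2 − 71.16 = 14.0 °C

T_out = 14.0 °C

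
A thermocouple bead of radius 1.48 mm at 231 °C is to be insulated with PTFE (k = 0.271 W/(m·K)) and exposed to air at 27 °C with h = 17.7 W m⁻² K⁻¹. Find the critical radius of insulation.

For a sphere, r_cr = 2k_ins/h = 2·0.271/17.7 = 0.0306 m = 3.06 cm

r_cr = 3.06 cm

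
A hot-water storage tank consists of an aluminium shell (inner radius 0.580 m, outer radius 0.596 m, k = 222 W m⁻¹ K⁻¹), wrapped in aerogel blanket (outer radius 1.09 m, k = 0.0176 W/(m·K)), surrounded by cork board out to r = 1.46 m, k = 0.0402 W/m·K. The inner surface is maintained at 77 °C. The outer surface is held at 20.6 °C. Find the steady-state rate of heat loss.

Q = 14.5 W

Series thermal resistances, inner to outer:
  R_aluminium = (1/0.580 − 1/0.596)/(4πk) = 0.04629/(4π·222) = 1.659×10^-5 K/W
  R_aerogel blanket = (1/0.596 − 1/1.09)/(4πk) = 0.7604/(4π·0.0176) = 3.438 K/W
  R_cork board = (1/1.09 − 1/1.46)/(4πk) = 0.2325/(4π·0.0402) = 0.4602 K/W
ΣR = 1.659×10^-5 + 3.438 + 0.4602 = 3.898 K/W
Q = ΔT/ΣR = (77 °C − 20.6 °C)/3.898 = 14.5 W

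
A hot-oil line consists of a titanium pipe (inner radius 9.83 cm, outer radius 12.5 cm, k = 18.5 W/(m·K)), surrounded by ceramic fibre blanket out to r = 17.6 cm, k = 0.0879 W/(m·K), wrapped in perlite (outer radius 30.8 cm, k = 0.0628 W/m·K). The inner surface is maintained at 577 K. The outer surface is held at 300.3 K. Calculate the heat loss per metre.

Q' = 136 W/m

Series thermal resistances, inner to outer:
  R'_titanium = ln(0.125/0.0983)/(2πk) = 0.2403/(2π·18.5) = 0.002067 m·K/W
  R'_ceramic fibre blanket = ln(0.176/0.125)/(2πk) = 0.3422/(2π·0.0879) = 0.6195 m·K/W
  R'_perlite = ln(0.308/0.176)/(2πk) = 0.5596/(2π·0.0628) = 1.418 m·K/W
ΣR = 0.002067 + 0.6195 + 1.418 = 2.040 m·K/W
Q' = ΔT/ΣR = (577 K − 300.3 K)/2.040 = 136 W/m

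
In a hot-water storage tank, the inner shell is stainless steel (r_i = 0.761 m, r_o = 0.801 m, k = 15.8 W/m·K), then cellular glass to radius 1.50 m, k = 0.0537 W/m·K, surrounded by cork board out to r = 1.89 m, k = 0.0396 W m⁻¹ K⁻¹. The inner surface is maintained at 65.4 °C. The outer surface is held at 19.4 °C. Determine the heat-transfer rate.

Q = 40.4 W

Treat each layer as a resistance in series:
  R_stainless steel = (1/0.761 − 1/0.801)/(4πk) = 0.06562/(4π·15.8) = 3.305×10^-4 K/W
  R_cellular glass = (1/0.801 − 1/1.50)/(4πk) = 0.5818/(4π·0.0537) = 0.8621 K/W
  R_cork board = (1/1.50 − 1/1.89)/(4πk) = 0.1376/(4π·0.0396) = 0.2764 K/W
ΣR = 3.305×10^-4 + 0.8621 + 0.2764 = 1.139 K/W
Q = ΔT/ΣR = (65.4 °C − 19.4 °C)/1.139 = 40.4 W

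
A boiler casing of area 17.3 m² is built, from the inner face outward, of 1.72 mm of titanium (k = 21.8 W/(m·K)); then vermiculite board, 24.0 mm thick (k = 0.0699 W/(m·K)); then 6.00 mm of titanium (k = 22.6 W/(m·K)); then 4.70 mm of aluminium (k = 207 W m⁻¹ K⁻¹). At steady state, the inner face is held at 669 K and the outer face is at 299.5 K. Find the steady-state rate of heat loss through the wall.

Treat each layer as a resistance in series:
  R_titanium = L/(kA) = 0.00172/(21.8·17.3) = 4.561×10^-6 K/W
  R_vermiculite board = L/(kA) = 0.0240/(0.0699·17.3) = 0.01985 K/W
  R_titanium = L/(kA) = 0.00600/(22.6·17.3) = 1.535×10^-5 K/W
  R_aluminium = L/(kA) = 0.00470/(207·17.3) = 1.312×10^-6 K/W
ΣR = 4.561×10^-6 + 0.01985 + 1.535×10^-5 + 1.312×10^-6 = 0.01987 K/W
Q = ΔT/ΣR = (669 K − 299.5 K)/0.01987 = 18600 W

Q = 18.6 kW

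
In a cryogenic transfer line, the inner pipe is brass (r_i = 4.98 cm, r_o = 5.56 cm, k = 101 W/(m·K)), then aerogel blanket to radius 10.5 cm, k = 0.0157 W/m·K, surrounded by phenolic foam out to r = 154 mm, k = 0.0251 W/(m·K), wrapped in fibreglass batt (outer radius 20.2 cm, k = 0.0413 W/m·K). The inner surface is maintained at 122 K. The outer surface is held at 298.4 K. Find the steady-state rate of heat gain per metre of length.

Resistance network (inner→outer):
  R'_brass = ln(0.0556/0.0498)/(2πk) = 0.1102/(2π·101) = 1.736×10^-4 m·K/W
  R'_aerogel blanket = ln(0.105/0.0556)/(2πk) = 0.6358/(2π·0.0157) = 6.445 m·K/W
  R'_phenolic foam = ln(0.154/0.105)/(2πk) = 0.3830/(2π·0.0251) = 2.428 m·K/W
  R'_fibreglass batt = ln(0.202/0.154)/(2πk) = 0.2713/(2π·0.0413) = 1.046 m·K/W
ΣR = 1.736×10^-4 + 6.445 + 2.428 + 1.046 = 9.919 m·K/W
Q' = ΔT/ΣR = (122 K − 298.4 K)/9.919 = -17.8 W/m
(Negative Q' ⇒ heat flows inward; heat gain = 17.8 W/m.)

Q' = 17.8 W/m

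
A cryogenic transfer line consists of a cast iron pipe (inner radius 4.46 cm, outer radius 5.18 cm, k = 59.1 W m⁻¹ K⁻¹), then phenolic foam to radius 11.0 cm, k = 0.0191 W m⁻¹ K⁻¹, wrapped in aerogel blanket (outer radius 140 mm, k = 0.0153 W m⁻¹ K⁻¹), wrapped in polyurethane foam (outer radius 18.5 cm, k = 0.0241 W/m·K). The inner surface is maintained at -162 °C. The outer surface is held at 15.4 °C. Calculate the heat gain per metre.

Q' = 16.7 W/m

Series thermal resistances, inner to outer:
  R'_cast iron = ln(0.0518/0.0446)/(2πk) = 0.1497/(2π·59.1) = 4.030×10^-4 m·K/W
  R'_phenolic foam = ln(0.110/0.0518)/(2πk) = 0.7531/(2π·0.0191) = 6.275 m·K/W
  R'_aerogel blanket = ln(0.140/0.110)/(2πk) = 0.2412/(2π·0.0153) = 2.509 m·K/W
  R'_polyurethane foam = ln(0.185/0.140)/(2πk) = 0.2787/(2π·0.0241) = 1.841 m·K/W
ΣR = 4.030×10^-4 + 6.275 + 2.509 + 1.841 = 10.63 m·K/W
Q' = ΔT/ΣR = (-162 °C − 15.4 °C)/10.63 = -16.7 W/m
(Negative Q' ⇒ heat flows inward; heat gain = 16.7 W/m.)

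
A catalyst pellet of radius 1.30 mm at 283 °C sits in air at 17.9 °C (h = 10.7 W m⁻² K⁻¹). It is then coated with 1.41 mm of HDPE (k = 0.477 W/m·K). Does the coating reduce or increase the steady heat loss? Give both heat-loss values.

Critical radius for a sphere: r_cr = 2k/h = 0.0892 m = 8.92 cm.
Outer radius after coating: r₂ = 0.00130 + 0.00141 = 0.00271 m.
Since r₁ < r_cr and r₂ ≤ r_cr, the coating moves toward the maximum at r_cr — heat loss rises.
Bare: R = 1/(4πr₁²h) = 4401 K/W; Q = 265.1/4401 = 0.0602 W.
Coated: R = R_cond + R_conv = 1079 K/W; Q = 265.1/1079 = 0.246 W.

increases: 0.0602 → 0.246 W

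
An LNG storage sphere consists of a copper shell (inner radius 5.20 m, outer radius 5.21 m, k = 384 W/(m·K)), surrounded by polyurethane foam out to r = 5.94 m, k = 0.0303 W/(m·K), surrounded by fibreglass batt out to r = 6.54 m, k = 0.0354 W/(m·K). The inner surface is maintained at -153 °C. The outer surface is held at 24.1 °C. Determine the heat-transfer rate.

Treat each layer as a resistance in series:
  R_copper = (1/5.20 − 1/5.21)/(4πk) = 3.691×10^-4/(4π·384) = 7.649×10^-8 K/W
  R_polyurethane foam = (1/5.21 − 1/5.94)/(4πk) = 0.02359/(4π·0.0303) = 0.06195 K/W
  R_fibreglass batt = (1/5.94 − 1/6.54)/(4πk) = 0.01544/(4π·0.0354) = 0.03472 K/W
ΣR = 7.649×10^-8 + 0.06195 + 0.03472 = 0.09667 K/W
Q = ΔT/ΣR = (-153 °C − 24.1 °C)/0.09667 = -1830 W
(Negative Q ⇒ heat flows inward; heat gain = 1830 W.)

Q = 1830 W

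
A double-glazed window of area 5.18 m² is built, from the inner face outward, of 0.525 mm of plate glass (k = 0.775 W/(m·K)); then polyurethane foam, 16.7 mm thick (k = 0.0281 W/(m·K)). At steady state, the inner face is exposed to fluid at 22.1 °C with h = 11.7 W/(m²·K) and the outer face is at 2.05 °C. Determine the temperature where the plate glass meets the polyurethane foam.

Series thermal resistances, inner to outer:
  R_conv,in = 1/(hA) = 1/(11.7·5.18) = 0.01650 K/W
  R_plate glass = L/(kA) = 5.25×10^-4/(0.775·5.18) = 1.308×10^-4 K/W
  R_polyurethane foam = L/(kA) = 0.0167/(0.0281·5.18) = 0.1147 K/W
ΣR = 0.01650 + 1.308×10^-4 + 0.1147 = 0.1313 K/W
Q = ΔT/ΣR = (22.1 °C − 2.05 °C)/0.1313 = 152.7 W
From the inner boundary to the plate glass/polyurethane foam interface, ΣR_partial = 0.01663 K/W.
T_interface = T_in − Q·ΣR_partial = 22.1 °C − (152.7)(0.01663) = 19.6 °C

T = 19.6 °C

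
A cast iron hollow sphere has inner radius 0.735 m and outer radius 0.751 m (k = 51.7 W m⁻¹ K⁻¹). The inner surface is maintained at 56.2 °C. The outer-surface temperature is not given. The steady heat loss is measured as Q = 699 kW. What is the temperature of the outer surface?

T_out = 25.0 °C

Sum the resistances:
  R_cast iron = (1/0.735 − 1/0.751)/(4πk) = 0.02899/(4π·51.7) = 4.462×10^-5 K/W
ΣR = 4.462×10^-5 K/W
ΔT = Q·ΣR = 6.99×10^5 × 4.462×10^-5 = 31.19 K
Heat flows outward, so T_out = T_in − ΔT = 56.2 − 31.19 = 25.0 °C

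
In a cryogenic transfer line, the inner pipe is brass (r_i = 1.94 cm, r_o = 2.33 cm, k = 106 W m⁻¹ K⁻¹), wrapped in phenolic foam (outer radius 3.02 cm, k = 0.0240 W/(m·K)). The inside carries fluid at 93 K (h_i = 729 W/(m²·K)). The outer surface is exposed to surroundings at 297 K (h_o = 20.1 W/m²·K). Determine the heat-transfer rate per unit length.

Resistance network (inner→outer):
  R'_conv,in = 1/(2πr h) = 1/(2π·0.0194·729) = 0.01125 m·K/W
  R'_brass = ln(0.0233/0.0194)/(2πk) = 0.1832/(2π·106) = 2.750×10^-4 m·K/W
  R'_phenolic foam = ln(0.0302/0.0233)/(2πk) = 0.2594/(2π·0.0240) = 1.720 m·K/W
  R'_conv,out = 1/(2πr h) = 1/(2π·0.0302·20.1) = 0.2622 m·K/W
ΣR = 0.01125 + 2.750×10^-4 + 1.720 + 0.2622 = 1.994 m·K/W
Q' = ΔT/ΣR = (93 K − 297 K)/1.994 = -102 W/m
(Negative Q' ⇒ heat flows inward; heat gain = 102 W/m.)

Q' = 102 W/m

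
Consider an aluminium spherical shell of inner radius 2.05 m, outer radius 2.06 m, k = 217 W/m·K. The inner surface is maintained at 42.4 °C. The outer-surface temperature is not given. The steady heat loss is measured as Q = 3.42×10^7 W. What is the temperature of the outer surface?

T_out = 12.7 °C

Series resistances:
  R_aluminium = (1/2.05 − 1/2.06)/(4πk) = 0.002368/(4π·217) = 8.684×10^-7 K/W
ΣR = 8.684×10^-7 K/W
ΔT = Q·ΣR = 3.42×10^7 × 8.684×10^-7 = 29.70 K
Heat flows outward, so T_out = T_in − ΔT = 42.4 − 29.70 = 12.7 °C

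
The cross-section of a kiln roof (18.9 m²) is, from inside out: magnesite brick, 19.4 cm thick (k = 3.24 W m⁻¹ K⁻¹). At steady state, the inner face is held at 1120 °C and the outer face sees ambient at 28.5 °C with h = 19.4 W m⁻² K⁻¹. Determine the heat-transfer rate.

Treat each layer as a resistance in series:
  R_magnesite brick = L/(kA) = 0.194/(3.24·18.9) = 0.003168 K/W
  R_conv,out = 1/(hA) = 1/(19.4·18.9) = 0.002727 K/W
ΣR = 0.003168 + 0.002727 = 0.005895 K/W
Q = ΔT/ΣR = (1120 °C − 28.5 °C)/0.005895 = 1.85×10^5 W

Q = 185 kW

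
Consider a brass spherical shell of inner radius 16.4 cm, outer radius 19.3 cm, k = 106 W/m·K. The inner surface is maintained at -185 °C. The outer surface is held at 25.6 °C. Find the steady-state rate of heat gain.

Q = 4πk·ΔT/(1/r₁ − 1/r₂) = 4π × 106 × 210.6 / (1/0.164 − 1/0.193) = 3.06×10^5 W

Q = 3.06×10^5 W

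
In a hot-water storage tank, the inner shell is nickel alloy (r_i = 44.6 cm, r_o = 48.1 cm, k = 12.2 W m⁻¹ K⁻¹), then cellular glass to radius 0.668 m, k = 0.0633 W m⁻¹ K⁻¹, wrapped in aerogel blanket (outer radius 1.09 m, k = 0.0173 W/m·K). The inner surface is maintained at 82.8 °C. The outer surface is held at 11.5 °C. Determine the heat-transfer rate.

Q = 21.0 W

Treat each layer as a resistance in series:
  R_nickel alloy = (1/0.446 − 1/0.481)/(4πk) = 0.1632/(4π·12.2) = 0.001064 K/W
  R_cellular glass = (1/0.481 − 1/0.668)/(4πk) = 0.5820/(4π·0.0633) = 0.7317 K/W
  R_aerogel blanket = (1/0.668 − 1/1.09)/(4πk) = 0.5796/(4π·0.0173) = 2.666 K/W
ΣR = 0.001064 + 0.7317 + 2.666 = 3.399 K/W
Q = ΔT/ΣR = (82.8 °C − 11.5 °C)/3.399 = 21.0 W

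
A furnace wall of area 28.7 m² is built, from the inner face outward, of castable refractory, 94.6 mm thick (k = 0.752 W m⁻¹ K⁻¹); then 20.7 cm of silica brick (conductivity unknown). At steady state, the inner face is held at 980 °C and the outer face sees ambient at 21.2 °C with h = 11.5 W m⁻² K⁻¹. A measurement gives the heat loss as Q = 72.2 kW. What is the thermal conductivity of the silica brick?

ΣR = ΔT/Q = |980 − 21.2|/72200 = 0.01328 K/W
Known resistances:
  R_castable refractory = L/(kA) = 0.0946/(0.752·28.7) = 0.004383 K/W
  R_conv,out = 1/(hA) = 1/(11.5·28.7) = 0.003030 K/W
R_silica brick = ΣR − ΣR_known = 0.01328 − 0.007413 = 0.005867 K/W
L/(kA) = 0.005867 ⇒ k = 0.207/(0.005867·28.7) = 1.23 W/m·K

k = 1.23 W/m·K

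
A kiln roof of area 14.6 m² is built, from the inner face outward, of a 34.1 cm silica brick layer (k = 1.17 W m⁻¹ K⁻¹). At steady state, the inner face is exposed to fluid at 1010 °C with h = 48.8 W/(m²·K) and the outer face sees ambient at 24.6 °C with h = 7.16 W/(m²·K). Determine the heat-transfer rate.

Q = 31.9 kW

Series thermal resistances, inner to outer:
  R_conv,in = 1/(hA) = 1/(48.8·14.6) = 0.001404 K/W
  R_silica brick = L/(kA) = 0.341/(1.17·14.6) = 0.01996 K/W
  R_conv,out = 1/(hA) = 1/(7.16·14.6) = 0.009566 K/W
ΣR = 0.001404 + 0.01996 + 0.009566 = 0.03093 K/W
Q = ΔT/ΣR = (1010 °C − 24.6 °C)/0.03093 = 31900 W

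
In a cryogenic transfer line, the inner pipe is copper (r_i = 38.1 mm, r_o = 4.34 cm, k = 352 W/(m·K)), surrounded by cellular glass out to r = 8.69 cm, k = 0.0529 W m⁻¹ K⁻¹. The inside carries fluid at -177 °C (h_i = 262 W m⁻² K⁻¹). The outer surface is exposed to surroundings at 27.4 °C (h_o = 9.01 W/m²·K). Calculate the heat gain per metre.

Treat each layer as a resistance in series:
  R'_conv,in = 1/(2πr h) = 1/(2π·0.0381·262) = 0.01594 m·K/W
  R'_copper = ln(0.0434/0.0381)/(2πk) = 0.1302/(2π·352) = 5.889×10^-5 m·K/W
  R'_cellular glass = ln(0.0869/0.0434)/(2πk) = 0.6943/(2π·0.0529) = 2.089 m·K/W
  R'_conv,out = 1/(2πr h) = 1/(2π·0.0869·9.01) = 0.2033 m·K/W
ΣR = 0.01594 + 5.889×10^-5 + 2.089 + 0.2033 = 2.308 m·K/W
Q' = ΔT/ΣR = (-177 °C − 27.4 °C)/2.308 = -88.6 W/m
(Negative Q' ⇒ heat flows inward; heat gain = 88.6 W/m.)

Q' = 88.6 W/m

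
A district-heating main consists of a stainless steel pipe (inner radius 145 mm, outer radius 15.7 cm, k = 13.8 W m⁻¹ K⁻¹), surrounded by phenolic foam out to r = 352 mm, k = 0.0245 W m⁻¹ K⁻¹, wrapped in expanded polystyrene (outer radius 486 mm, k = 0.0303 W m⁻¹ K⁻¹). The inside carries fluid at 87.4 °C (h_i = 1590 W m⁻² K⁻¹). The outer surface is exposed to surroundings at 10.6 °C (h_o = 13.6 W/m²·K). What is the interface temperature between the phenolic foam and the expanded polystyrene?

T = 29.5 °C

Treat each layer as a resistance in series:
  R'_conv,in = 1/(2πr h) = 1/(2π·0.145·1590) = 6.903×10^-4 m·K/W
  R'_stainless steel = ln(0.157/0.145)/(2πk) = 0.07951/(2π·13.8) = 9.170×10^-4 m·K/W
  R'_phenolic foam = ln(0.352/0.157)/(2πk) = 0.8074/(2π·0.0245) = 5.245 m·K/W
  R'_expanded polystyrene = ln(0.486/0.352)/(2πk) = 0.3226/(2π·0.0303) = 1.694 m·K/W
  R'_conv,out = 1/(2πr h) = 1/(2π·0.486·13.6) = 0.02408 m·K/W
ΣR = 6.903×10^-4 + 9.170×10^-4 + 5.245 + 1.694 + 0.02408 = 6.965 m·K/W
Q' = ΔT/ΣR = (87.4 °C − 10.6 °C)/6.965 = 11.03 W/m
From the inner boundary to the phenolic foam/expanded polystyrene interface, ΣR_partial = 5.247 m·K/W.
T_interface = T_in − Q'·ΣR_partial = 87.4 °C − (11.03)(5.247) = 29.5 °C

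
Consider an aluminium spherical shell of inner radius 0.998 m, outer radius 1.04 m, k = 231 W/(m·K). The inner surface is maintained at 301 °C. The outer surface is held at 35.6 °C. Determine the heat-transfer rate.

Q = 4πk·ΔT/(1/r₁ − 1/r₂) = 4π × 231 × 265.4 / (1/0.998 − 1/1.04) = 1.90×10^7 W

Q = 1.90×10^7 W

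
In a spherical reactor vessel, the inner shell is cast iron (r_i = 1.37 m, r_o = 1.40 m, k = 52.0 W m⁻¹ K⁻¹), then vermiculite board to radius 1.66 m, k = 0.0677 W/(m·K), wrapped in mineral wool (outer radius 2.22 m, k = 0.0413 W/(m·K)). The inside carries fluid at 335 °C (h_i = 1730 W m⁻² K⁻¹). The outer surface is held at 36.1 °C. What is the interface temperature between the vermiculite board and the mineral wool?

T = 242 °C

Series thermal resistances, inner to outer:
  R_conv,in = 1/(4πr²h) = 1/(4π·1.37²·1730) = 2.451×10^-5 K/W
  R_cast iron = (1/1.37 − 1/1.40)/(4πk) = 0.01564/(4π·52.0) = 2.394×10^-5 K/W
  R_vermiculite board = (1/1.40 − 1/1.66)/(4πk) = 0.1119/(4π·0.0677) = 0.1315 K/W
  R_mineral wool = (1/1.66 − 1/2.22)/(4πk) = 0.1520/(4π·0.0413) = 0.2928 K/W
ΣR = 2.451×10^-5 + 2.394×10^-5 + 0.1315 + 0.2928 = 0.4243 K/W
Q = ΔT/ΣR = (335 °C − 36.1 °C)/0.4243 = 704.5 W
From the inner boundary to the vermiculite board/mineral wool interface, ΣR_partial = 0.1315 K/W.
T_interface = T_in − Q·ΣR_partial = 335 °C − (704.5)(0.1315) = 242 °C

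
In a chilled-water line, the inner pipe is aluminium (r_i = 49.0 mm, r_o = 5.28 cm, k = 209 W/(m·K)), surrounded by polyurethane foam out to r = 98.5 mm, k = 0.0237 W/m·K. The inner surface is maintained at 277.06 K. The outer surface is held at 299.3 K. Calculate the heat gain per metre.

Series thermal resistances, inner to outer:
  R'_aluminium = ln(0.0528/0.0490)/(2πk) = 0.07469/(2π·209) = 5.688×10^-5 m·K/W
  R'_polyurethane foam = ln(0.0985/0.0528)/(2πk) = 0.6235/(2π·0.0237) = 4.187 m·K/W
ΣR = 5.688×10^-5 + 4.187 = 4.187 m·K/W
Q' = ΔT/ΣR = (277.06 K − 299.3 K)/4.187 = -5.31 W/m
(Negative Q' ⇒ heat flows inward; heat gain = 5.31 W/m.)

Q' = 5.31 W/m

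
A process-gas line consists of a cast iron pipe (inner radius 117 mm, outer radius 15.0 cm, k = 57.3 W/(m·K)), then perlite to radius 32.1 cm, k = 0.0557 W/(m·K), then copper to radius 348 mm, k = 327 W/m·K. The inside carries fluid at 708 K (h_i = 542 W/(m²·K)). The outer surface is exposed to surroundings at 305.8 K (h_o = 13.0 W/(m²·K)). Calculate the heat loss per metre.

Series thermal resistances, inner to outer:
  R'_conv,in = 1/(2πr h) = 1/(2π·0.117·542) = 0.002510 m·K/W
  R'_cast iron = ln(0.150/0.117)/(2πk) = 0.2485/(2π·57.3) = 6.901×10^-4 m·K/W
  R'_perlite = ln(0.321/0.150)/(2πk) = 0.7608/(2π·0.0557) = 2.174 m·K/W
  R'_copper = ln(0.348/0.321)/(2πk) = 0.08076/(2π·327) = 3.931×10^-5 m·K/W
  R'_conv,out = 1/(2πr h) = 1/(2π·0.348·13.0) = 0.03518 m·K/W
ΣR = 0.002510 + 6.901×10^-4 + 2.174 + 3.931×10^-5 + 0.03518 = 2.212 m·K/W
Q' = ΔT/ΣR = (708 K − 305.8 K)/2.212 = 182 W/m

Q' = 182 W/m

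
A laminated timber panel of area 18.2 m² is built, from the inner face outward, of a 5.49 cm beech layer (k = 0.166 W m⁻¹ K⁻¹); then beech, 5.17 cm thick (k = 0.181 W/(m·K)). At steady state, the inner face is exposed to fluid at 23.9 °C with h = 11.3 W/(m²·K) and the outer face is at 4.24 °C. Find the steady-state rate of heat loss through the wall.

Resistance network (inner→outer):
  R_conv,in = 1/(hA) = 1/(11.3·18.2) = 0.004862 K/W
  R_beech = L/(kA) = 0.0549/(0.166·18.2) = 0.01817 K/W
  R_beech = L/(kA) = 0.0517/(0.181·18.2) = 0.01569 K/W
ΣR = 0.004862 + 0.01817 + 0.01569 = 0.03872 K/W
Q = ΔT/ΣR = (23.9 °C − 4.24 °C)/0.03872 = 508 W

Q = 508 W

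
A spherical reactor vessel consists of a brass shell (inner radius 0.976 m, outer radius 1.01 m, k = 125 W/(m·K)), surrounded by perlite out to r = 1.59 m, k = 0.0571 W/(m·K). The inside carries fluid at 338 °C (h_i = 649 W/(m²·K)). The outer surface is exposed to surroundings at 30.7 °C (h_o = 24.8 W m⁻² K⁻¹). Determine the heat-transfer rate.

Treat each layer as a resistance in series:
  R_conv,in = 1/(4πr²h) = 1/(4π·0.976²·649) = 1.287×10^-4 K/W
  R_brass = (1/0.976 − 1/1.01)/(4πk) = 0.03449/(4π·125) = 2.196×10^-5 K/W
  R_perlite = (1/1.01 − 1/1.59)/(4πk) = 0.3612/(4π·0.0571) = 0.5033 K/W
  R_conv,out = 1/(4πr²h) = 1/(4π·1.59²·24.8) = 0.001269 K/W
ΣR = 1.287×10^-4 + 2.196×10^-5 + 0.5033 + 0.001269 = 0.5047 K/W
Q = ΔT/ΣR = (338 °C − 30.7 °C)/0.5047 = 609 W

Q = 609 W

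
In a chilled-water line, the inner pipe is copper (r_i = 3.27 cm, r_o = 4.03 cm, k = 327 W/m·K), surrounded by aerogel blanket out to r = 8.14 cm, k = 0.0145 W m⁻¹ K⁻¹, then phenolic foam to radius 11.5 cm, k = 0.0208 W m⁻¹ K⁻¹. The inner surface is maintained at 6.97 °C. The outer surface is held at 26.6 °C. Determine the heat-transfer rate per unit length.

Q' = 1.89 W/m

Series thermal resistances, inner to outer:
  R'_copper = ln(0.0403/0.0327)/(2πk) = 0.2090/(2π·327) = 1.017×10^-4 m·K/W
  R'_aerogel blanket = ln(0.0814/0.0403)/(2πk) = 0.7030/(2π·0.0145) = 7.717 m·K/W
  R'_phenolic foam = ln(0.115/0.0814)/(2πk) = 0.3456/(2π·0.0208) = 2.644 m·K/W
ΣR = 1.017×10^-4 + 7.717 + 2.644 = 10.36 m·K/W
Q' = ΔT/ΣR = (6.97 °C − 26.6 °C)/10.36 = -1.89 W/m
(Negative Q' ⇒ heat flows inward; heat gain = 1.89 W/m.)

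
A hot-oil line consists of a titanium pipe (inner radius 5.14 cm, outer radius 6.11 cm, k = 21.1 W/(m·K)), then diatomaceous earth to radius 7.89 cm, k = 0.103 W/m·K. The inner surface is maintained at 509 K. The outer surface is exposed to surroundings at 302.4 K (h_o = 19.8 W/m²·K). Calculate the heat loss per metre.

Resistance network (inner→outer):
  R'_titanium = ln(0.0611/0.0514)/(2πk) = 0.1729/(2π·21.1) = 0.001304 m·K/W
  R'_diatomaceous earth = ln(0.0789/0.0611)/(2πk) = 0.2557/(2π·0.103) = 0.3951 m·K/W
  R'_conv,out = 1/(2πr h) = 1/(2π·0.0789·19.8) = 0.1019 m·K/W
ΣR = 0.001304 + 0.3951 + 0.1019 = 0.4983 m·K/W
Q' = ΔT/ΣR = (509 K − 302.4 K)/0.4983 = 415 W/m

Q' = 415 W/m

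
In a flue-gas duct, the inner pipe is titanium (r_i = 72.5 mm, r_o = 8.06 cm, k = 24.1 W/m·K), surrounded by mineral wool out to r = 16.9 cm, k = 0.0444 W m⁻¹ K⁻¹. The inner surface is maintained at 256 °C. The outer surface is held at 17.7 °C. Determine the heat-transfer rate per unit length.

Resistance network (inner→outer):
  R'_titanium = ln(0.0806/0.0725)/(2πk) = 0.1059/(2π·24.1) = 6.994×10^-4 m·K/W
  R'_mineral wool = ln(0.169/0.0806)/(2πk) = 0.7404/(2π·0.0444) = 2.654 m·K/W
ΣR = 6.994×10^-4 + 2.654 = 2.655 m·K/W
Q' = ΔT/ΣR = (256 °C − 17.7 °C)/2.655 = 89.8 W/m

Q' = 89.8 W/m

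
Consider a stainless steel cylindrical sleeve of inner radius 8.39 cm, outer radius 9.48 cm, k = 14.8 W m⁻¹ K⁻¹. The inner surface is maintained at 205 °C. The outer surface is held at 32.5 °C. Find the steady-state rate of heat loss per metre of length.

Q' = 2πk·ΔT/ln(r₂/r₁) = 2π × 14.8 × 172.5 / ln(0.0948/0.0839) = 1.31×10^5 W/m

Q' = 1.31×10^5 W/m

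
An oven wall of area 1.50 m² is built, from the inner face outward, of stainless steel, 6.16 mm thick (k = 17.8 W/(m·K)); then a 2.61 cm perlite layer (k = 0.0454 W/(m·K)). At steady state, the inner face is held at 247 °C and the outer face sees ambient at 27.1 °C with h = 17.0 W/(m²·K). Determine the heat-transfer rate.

Q = 520 W

Resistance network (inner→outer):
  R_stainless steel = L/(kA) = 0.00616/(17.8·1.50) = 2.307×10^-4 K/W
  R_perlite = L/(kA) = 0.0261/(0.0454·1.50) = 0.3833 K/W
  R_conv,out = 1/(hA) = 1/(17.0·1.50) = 0.03922 K/W
ΣR = 2.307×10^-4 + 0.3833 + 0.03922 = 0.4228 K/W
Q = ΔT/ΣR = (247 °C − 27.1 °C)/0.4228 = 520 W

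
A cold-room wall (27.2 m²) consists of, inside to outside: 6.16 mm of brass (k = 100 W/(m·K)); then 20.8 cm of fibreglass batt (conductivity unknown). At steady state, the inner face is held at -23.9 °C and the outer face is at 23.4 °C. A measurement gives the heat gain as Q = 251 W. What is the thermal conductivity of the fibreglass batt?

ΣR = ΔT/Q = |-23.9 − 23.4|/251 = 0.1884 K/W
Known resistances:
  R_brass = L/(kA) = 0.00616/(100·27.2) = 2.265×10^-6 K/W
R_fibreglass batt = ΣR − ΣR_known = 0.1884 − 2.265×10^-6 = 0.1884 K/W
L/(kA) = 0.1884 ⇒ k = 0.208/(0.1884·27.2) = 0.0406 W/m·K

k = 0.0406 W/m·K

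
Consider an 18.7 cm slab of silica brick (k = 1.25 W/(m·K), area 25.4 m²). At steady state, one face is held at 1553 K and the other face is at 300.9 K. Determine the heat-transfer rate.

Q = kA·ΔT/L = 1.25 × 25.4 × |1553 K − 300.9 K| / 0.187 = 2.13×10^5 W

Q = 213 kW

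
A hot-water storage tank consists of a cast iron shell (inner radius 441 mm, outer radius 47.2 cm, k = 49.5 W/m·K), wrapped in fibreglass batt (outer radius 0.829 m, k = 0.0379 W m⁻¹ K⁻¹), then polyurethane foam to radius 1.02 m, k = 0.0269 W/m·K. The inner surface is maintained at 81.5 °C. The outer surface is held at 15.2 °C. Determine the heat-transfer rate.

Q = 25.7 W

Series thermal resistances, inner to outer:
  R_cast iron = (1/0.441 − 1/0.472)/(4πk) = 0.1489/(4π·49.5) = 2.394×10^-4 K/W
  R_fibreglass batt = (1/0.472 − 1/0.829)/(4πk) = 0.9124/(4π·0.0379) = 1.916 K/W
  R_polyurethane foam = (1/0.829 − 1/1.02)/(4πk) = 0.2259/(4π·0.0269) = 0.6682 K/W
ΣR = 2.394×10^-4 + 1.916 + 0.6682 = 2.584 K/W
Q = ΔT/ΣR = (81.5 °C − 15.2 °C)/2.584 = 25.7 W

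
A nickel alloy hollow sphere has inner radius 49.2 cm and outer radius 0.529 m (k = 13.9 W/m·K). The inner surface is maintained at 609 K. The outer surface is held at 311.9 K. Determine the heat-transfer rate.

Q = 4πk·ΔT/(1/r₁ − 1/r₂) = 4π × 13.9 × 297.1 / (1/0.492 − 1/0.529) = 3.65×10^5 W

Q = 3.65×10^5 W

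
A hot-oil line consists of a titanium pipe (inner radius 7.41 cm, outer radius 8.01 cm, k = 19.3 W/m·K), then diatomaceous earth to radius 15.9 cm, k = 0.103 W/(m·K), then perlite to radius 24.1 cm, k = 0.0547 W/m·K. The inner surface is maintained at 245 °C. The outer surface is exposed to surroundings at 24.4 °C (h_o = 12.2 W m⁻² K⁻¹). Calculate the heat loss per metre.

Treat each layer as a resistance in series:
  R'_titanium = ln(0.0801/0.0741)/(2πk) = 0.07786/(2π·19.3) = 6.421×10^-4 m·K/W
  R'_diatomaceous earth = ln(0.159/0.0801)/(2πk) = 0.6856/(2π·0.103) = 1.059 m·K/W
  R'_perlite = ln(0.241/0.159)/(2πk) = 0.4159/(2π·0.0547) = 1.210 m·K/W
  R'_conv,out = 1/(2πr h) = 1/(2π·0.241·12.2) = 0.05413 m·K/W
ΣR = 6.421×10^-4 + 1.059 + 1.210 + 0.05413 = 2.324 m·K/W
Q' = ΔT/ΣR = (245 °C − 24.4 °C)/2.324 = 94.9 W/m

Q' = 94.9 W/m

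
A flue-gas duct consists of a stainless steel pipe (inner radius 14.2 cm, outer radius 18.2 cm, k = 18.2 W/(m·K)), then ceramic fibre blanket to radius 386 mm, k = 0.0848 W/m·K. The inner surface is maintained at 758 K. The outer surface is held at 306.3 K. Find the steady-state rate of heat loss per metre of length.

Treat each layer as a resistance in series:
  R'_stainless steel = ln(0.182/0.142)/(2πk) = 0.2482/(2π·18.2) = 0.002170 m·K/W
  R'_ceramic fibre blanket = ln(0.386/0.182)/(2πk) = 0.7518/(2π·0.0848) = 1.411 m·K/W
ΣR = 0.002170 + 1.411 = 1.413 m·K/W
Q' = ΔT/ΣR = (758 K − 306.3 K)/1.413 = 320 W/m

Q' = 320 W/m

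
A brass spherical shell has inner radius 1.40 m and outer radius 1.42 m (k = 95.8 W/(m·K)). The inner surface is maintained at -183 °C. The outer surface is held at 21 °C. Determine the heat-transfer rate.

Q = 24400 kW

Q = 4πk·ΔT/(1/r₁ − 1/r₂) = 4π × 95.8 × 204 / (1/1.40 − 1/1.42) = 2.44×10^7 W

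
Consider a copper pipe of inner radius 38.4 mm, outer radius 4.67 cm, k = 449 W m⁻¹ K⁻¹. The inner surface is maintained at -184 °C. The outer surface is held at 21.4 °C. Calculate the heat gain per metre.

Q' = 2πk·ΔT/ln(r₂/r₁) = 2π × 449 × 205.4 / ln(0.0467/0.0384) = 2.96×10^6 W/m

Q' = 2960 kW/m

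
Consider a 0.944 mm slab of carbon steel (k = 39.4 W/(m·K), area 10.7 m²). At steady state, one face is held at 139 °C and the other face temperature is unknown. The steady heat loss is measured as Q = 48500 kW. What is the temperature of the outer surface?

T_out = 30.4 °C

Series resistances:
  R_carbon steel = L/(kA) = 9.44×10^-4/(39.4·10.7) = 2.239×10^-6 K/W
ΣR = 2.239×10^-6 K/W
ΔT = Q·ΣR = 4.85×10^7 × 2.239×10^-6 = 108.6 K
Heat flows outward, so T_out = T_in − ΔT = 139 − 108.6 = 30.4 °C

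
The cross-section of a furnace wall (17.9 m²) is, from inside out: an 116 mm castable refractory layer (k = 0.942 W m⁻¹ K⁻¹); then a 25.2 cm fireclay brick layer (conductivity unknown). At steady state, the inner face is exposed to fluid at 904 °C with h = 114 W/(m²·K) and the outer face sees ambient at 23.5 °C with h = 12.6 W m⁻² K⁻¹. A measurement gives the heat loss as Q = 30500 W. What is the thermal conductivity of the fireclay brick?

ΣR = ΔT/Q = |904 − 23.5|/30500 = 0.02887 K/W
Known resistances:
  R_conv,in = 1/(hA) = 1/(114·17.9) = 4.901×10^-4 K/W
  R_castable refractory = L/(kA) = 0.116/(0.942·17.9) = 0.006879 K/W
  R_conv,out = 1/(hA) = 1/(12.6·17.9) = 0.004434 K/W
R_fireclay brick = ΣR − ΣR_known = 0.02887 − 0.01180 = 0.01707 K/W
L/(kA) = 0.01707 ⇒ k = 0.252/(0.01707·17.9) = 0.825 W/m·K

k = 0.825 W/m·K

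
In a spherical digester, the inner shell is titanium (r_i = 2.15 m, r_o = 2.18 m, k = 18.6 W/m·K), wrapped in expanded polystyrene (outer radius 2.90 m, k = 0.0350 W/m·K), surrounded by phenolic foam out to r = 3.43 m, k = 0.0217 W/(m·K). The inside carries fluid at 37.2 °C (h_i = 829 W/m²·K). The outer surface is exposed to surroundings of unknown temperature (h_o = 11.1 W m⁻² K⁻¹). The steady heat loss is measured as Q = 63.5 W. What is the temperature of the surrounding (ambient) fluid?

T_out = 8.31 °C

Sum the resistances:
  R_conv,in = 1/(4πr²h) = 1/(4π·2.15²·829) = 2.077×10^-5 K/W
  R_titanium = (1/2.15 − 1/2.18)/(4πk) = 0.006401/(4π·18.6) = 2.738×10^-5 K/W
  R_expanded polystyrene = (1/2.18 − 1/2.90)/(4πk) = 0.1139/(4π·0.0350) = 0.2589 K/W
  R_phenolic foam = (1/2.90 − 1/3.43)/(4πk) = 0.05328/(4π·0.0217) = 0.1954 K/W
  R_conv,out = 1/(4πr²h) = 1/(4π·3.43²·11.1) = 6.094×10^-4 K/W
ΣR = 0.4550 K/W
ΔT = Q·ΣR = 63.5 × 0.4550 = 28.89 K
Heat flows outward, so T_out = T_in − ΔT = 37.2 − 28.89 = 8.31 °C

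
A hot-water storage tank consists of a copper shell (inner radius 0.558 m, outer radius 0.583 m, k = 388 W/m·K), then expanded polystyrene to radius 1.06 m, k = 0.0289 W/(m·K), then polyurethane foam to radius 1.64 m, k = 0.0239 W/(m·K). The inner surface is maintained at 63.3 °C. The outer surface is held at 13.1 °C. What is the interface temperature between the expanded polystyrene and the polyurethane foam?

T = 30.3 °C

Series thermal resistances, inner to outer:
  R_copper = (1/0.558 − 1/0.583)/(4πk) = 0.07685/(4π·388) = 1.576×10^-5 K/W
  R_expanded polystyrene = (1/0.583 − 1/1.06)/(4πk) = 0.7719/(4π·0.0289) = 2.125 K/W
  R_polyurethane foam = (1/1.06 − 1/1.64)/(4πk) = 0.3336/(4π·0.0239) = 1.111 K/W
ΣR = 1.576×10^-5 + 2.125 + 1.111 = 3.236 K/W
Q = ΔT/ΣR = (63.3 °C − 13.1 °C)/3.236 = 15.51 W
From the inner boundary to the expanded polystyrene/polyurethane foam interface, ΣR_partial = 2.125 K/W.
T_interface = T_in − Q·ΣR_partial = 63.3 °C − (15.51)(2.125) = 30.3 °C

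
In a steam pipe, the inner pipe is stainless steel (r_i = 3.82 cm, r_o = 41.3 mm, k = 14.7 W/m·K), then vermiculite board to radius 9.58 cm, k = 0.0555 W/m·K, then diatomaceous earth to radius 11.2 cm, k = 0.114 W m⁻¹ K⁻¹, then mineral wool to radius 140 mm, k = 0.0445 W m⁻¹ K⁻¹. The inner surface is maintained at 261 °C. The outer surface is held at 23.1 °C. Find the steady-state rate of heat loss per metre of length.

Series thermal resistances, inner to outer:
  R'_stainless steel = ln(0.0413/0.0382)/(2πk) = 0.07803/(2π·14.7) = 8.448×10^-4 m·K/W
  R'_vermiculite board = ln(0.0958/0.0413)/(2πk) = 0.8414/(2π·0.0555) = 2.413 m·K/W
  R'_diatomaceous earth = ln(0.112/0.0958)/(2πk) = 0.1562/(2π·0.114) = 0.2181 m·K/W
  R'_mineral wool = ln(0.140/0.112)/(2πk) = 0.2231/(2π·0.0445) = 0.7981 m·K/W
ΣR = 8.448×10^-4 + 2.413 + 0.2181 + 0.7981 = 3.430 m·K/W
Q' = ΔT/ΣR = (261 °C − 23.1 °C)/3.430 = 69.4 W/m

Q' = 69.4 W/m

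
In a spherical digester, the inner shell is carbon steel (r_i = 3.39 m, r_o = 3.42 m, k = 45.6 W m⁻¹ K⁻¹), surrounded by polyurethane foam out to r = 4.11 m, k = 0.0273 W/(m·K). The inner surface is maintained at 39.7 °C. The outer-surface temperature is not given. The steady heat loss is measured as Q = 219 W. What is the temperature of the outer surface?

T_out = 8.36 °C

Sum the resistances:
  R_carbon steel = (1/3.39 − 1/3.42)/(4πk) = 0.002588/(4π·45.6) = 4.516×10^-6 K/W
  R_polyurethane foam = (1/3.42 − 1/4.11)/(4πk) = 0.04909/(4π·0.0273) = 0.1431 K/W
ΣR = 0.1431 K/W
ΔT = Q·ΣR = 219 × 0.1431 = 31.34 K
Heat flows outward, so T_out = T_in − ΔT = 39.7 − 31.34 = 8.36 °C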